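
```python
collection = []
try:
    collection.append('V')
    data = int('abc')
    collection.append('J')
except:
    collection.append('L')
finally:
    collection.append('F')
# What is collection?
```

Step-by-step execution trace:
1. try: `collection.append('V')` → collection = ['V'].
2. `data = int('abc')` raises ValueError; `collection.append('J')` is not reached.
3. bare `except` matches → `collection.append('L')` → collection = ['V', 'L'].
4. finally always runs: `collection.append('F')` → collection = ['V', 'L', 'F'].
Result: ['V', 'L', 'F']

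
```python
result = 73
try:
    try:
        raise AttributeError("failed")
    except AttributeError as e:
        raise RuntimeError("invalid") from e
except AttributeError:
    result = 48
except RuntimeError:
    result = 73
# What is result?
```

Step-by-step execution trace:
1. Inner try raises AttributeError; inner `except AttributeError as e` catches it.
2. `raise RuntimeError(...) from e` raises RuntimeError (AttributeError is attached as __cause__, but only RuntimeError is active).
3. Outer `except AttributeError` does not match RuntimeError; skipped.
4. Outer `except RuntimeError` matches → result = 73.
Result: 73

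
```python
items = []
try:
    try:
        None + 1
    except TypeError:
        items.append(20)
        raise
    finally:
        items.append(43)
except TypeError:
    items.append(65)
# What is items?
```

Step-by-step execution trace:
1. Inner try: `None + 1` raises TypeError.
2. Inner `except TypeError` matches → `items.append(20)` → items = [20].
3. bare `raise` re-raises TypeError.
4. Inner `finally` runs during unwinding: `items.append(43)` → items = [20, 43].
5. Outer `except TypeError` matches → `items.append(65)` → items = [20, 43, 65].
Result: [20, 43, 65]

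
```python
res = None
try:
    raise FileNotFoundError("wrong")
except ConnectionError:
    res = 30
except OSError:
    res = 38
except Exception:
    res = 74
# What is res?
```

Step-by-step execution trace:
1. `raise FileNotFoundError(...)` raises FileNotFoundError.
2. `except ConnectionError` does not match (FileNotFoundError is not a subclass of ConnectionError); skipped.
3. `except OSError` matches (FileNotFoundError is a subclass of OSError) → res = 38.
4. `except Exception` is not reached.
Result: 38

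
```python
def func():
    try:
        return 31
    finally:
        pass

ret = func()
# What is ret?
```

Step-by-step execution trace:
1. `func()` enters try: `return 31` sets pending return value 31.
2. Before returning, `finally: pass` runs (no effect).
3. func() returns 31 → ret = 31.
Result: 31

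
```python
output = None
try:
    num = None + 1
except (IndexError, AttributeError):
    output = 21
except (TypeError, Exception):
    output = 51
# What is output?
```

Step-by-step execution trace:
1. `num = None + 1` raises TypeError.
2. `except (IndexError, AttributeError)` does not match TypeError; skipped.
3. `except (TypeError, Exception)` matches (TypeError is in the tuple) → output = 51.
Result: 51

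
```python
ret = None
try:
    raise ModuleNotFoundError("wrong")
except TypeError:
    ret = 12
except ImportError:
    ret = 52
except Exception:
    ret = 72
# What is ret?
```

Step-by-step execution trace:
1. `raise ModuleNotFoundError(...)` raises ModuleNotFoundError.
2. `except TypeError` does not match (ModuleNotFoundError is not a subclass of TypeError); skipped.
3. `except ImportError` matches (ModuleNotFoundError is a subclass of ImportError) → ret = 52.
4. `except Exception` is not reached.
Result: 52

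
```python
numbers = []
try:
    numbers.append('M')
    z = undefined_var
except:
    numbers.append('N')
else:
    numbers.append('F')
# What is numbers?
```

Step-by-step execution trace:
1. try: `numbers.append('M')` → numbers = ['M'].
2. `z = undefined_var` raises NameError.
3. bare `except` matches → `numbers.append('N')` → numbers = ['M', 'N'].
4. `else` is skipped (an exception was raised).
Result: ['M', 'N']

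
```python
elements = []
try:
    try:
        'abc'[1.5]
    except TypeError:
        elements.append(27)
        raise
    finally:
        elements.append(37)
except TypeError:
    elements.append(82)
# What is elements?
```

Step-by-step execution trace:
1. Inner try: `'abc'[1.5]` raises TypeError.
2. Inner `except TypeError` matches → `elements.append(27)` → elements = [27].
3. bare `raise` re-raises TypeError.
4. Inner `finally` runs during unwinding: `elements.append(37)` → elements = [27, 37].
5. Outer `except TypeError` matches → `elements.append(82)` → elements = [27, 37, 82].
Result: [27, 37, 82]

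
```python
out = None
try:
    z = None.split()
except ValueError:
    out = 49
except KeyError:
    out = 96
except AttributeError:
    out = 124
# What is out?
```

Step-by-step execution trace:
1. `z = None.split()` raises AttributeError.
2. `except ValueError` does not match AttributeError; skipped.
3. `except KeyError` does not match AttributeError; skipped.
4. `except AttributeError` matches → out = 124.
Result: 124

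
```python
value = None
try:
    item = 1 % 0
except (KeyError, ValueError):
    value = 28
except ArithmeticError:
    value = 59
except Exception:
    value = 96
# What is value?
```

Step-by-step execution trace:
1. `item = 1 % 0` raises ZeroDivisionError.
2. `except (KeyError, ValueError)` does not match ZeroDivisionError; skipped.
3. `except ArithmeticError` matches (ZeroDivisionError is a subclass of ArithmeticError) → value = 59.
4. `except Exception` is not reached.
Result: 59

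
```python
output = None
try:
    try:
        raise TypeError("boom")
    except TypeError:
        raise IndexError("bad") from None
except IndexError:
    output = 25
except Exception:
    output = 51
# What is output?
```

Step-by-step execution trace:
1. Inner try raises TypeError; inner `except TypeError` catches it.
2. `raise IndexError(...) from None` raises IndexError (from None suppresses __context__, but the active exception is still IndexError).
3. Outer `except IndexError` matches → output = 25.
4. `except Exception` is not reached.
Result: 25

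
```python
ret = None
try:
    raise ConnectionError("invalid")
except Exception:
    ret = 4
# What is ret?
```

Step-by-step execution trace:
1. `raise ConnectionError(...)` raises ConnectionError.
2. `except Exception` matches (ConnectionError is a subclass of Exception) → ret = 4.
Result: 4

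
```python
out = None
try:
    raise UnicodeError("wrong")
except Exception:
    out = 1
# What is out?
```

Step-by-step execution trace:
1. `raise UnicodeError(...)` raises UnicodeError.
2. `except Exception` matches (UnicodeError is a subclass of Exception) → out = 1.
Result: 1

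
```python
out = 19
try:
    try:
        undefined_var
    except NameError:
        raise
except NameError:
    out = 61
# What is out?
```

Step-by-step execution trace:
1. Inner try: `undefined_var` raises NameError.
2. Inner `except NameError` matches; bare `raise` re-raises the same NameError.
3. Outer `except NameError` matches → out = 61.
Result: 61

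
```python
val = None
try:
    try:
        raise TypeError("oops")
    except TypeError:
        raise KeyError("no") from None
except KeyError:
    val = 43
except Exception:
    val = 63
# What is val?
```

Step-by-step execution trace:
1. Inner try raises TypeError; inner `except TypeError` catches it.
2. `raise KeyError(...) from None` raises KeyError (from None suppresses __context__, but the active exception is still KeyError).
3. Outer `except KeyError` matches → val = 43.
4. `except Exception` is not reached.
Result: 43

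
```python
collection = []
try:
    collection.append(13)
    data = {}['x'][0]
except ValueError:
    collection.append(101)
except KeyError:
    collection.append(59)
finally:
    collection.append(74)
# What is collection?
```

Step-by-step execution trace:
1. try: `collection.append(13)` → collection = [13].
2. `data = {}['x'][0]` raises KeyError.
3. `except ValueError` does not match KeyError; skipped.
4. `except KeyError` matches → `collection.append(59)` → collection = [13, 59].
5. finally always runs: `collection.append(74)` → collection = [13, 59, 74].
Result: [13, 59, 74]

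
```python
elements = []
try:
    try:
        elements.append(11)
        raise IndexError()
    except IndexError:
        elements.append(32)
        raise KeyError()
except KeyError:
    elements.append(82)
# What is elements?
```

Step-by-step execution trace:
1. Inner try: `elements.append(11)` → elements = [11].
2. `raise IndexError()` raises IndexError.
3. Inner `except IndexError` matches → `elements.append(32)` → elements = [11, 32].
4. `raise KeyError()` raises KeyError; propagates to outer try.
5. Outer `except KeyError` matches → `elements.append(82)` → elements = [11, 32, 82].
Result: [11, 32, 82]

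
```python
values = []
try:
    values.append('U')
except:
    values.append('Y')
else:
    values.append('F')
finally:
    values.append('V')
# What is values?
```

Step-by-step execution trace:
1. try: `values.append('U')` → values = ['U']. No exception raised.
2. `except` is skipped.
3. `else` runs: `values.append('F')` → values = ['U', 'F'].
4. `finally` always runs: `values.append('V')` → values = ['U', 'F', 'V'].
Result: ['U', 'F', 'V']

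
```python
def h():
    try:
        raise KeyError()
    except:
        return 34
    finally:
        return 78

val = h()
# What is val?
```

Step-by-step execution trace:
1. `h()` enters try: `raise KeyError()` raises KeyError.
2. bare `except` matches → `return 34` sets pending return value 34.
3. Before returning, `finally: return 78` runs and overrides the pending return.
4. h() returns 78 → val = 78.
Result: 78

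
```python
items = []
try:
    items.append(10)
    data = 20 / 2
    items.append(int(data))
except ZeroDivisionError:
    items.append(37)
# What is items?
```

Step-by-step execution trace:
1. try: `items.append(10)` → items = [10].
2. `data = 20 / 2` → data = 10.0. No exception raised.
3. `items.append(int(data))` → items = [10, 10].
4. `except ZeroDivisionError` is skipped (no exception was raised).
Result: [10, 10]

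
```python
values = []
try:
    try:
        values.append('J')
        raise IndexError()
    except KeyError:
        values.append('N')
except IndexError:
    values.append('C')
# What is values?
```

Step-by-step execution trace:
1. Inner try: `values.append('J')` → values = ['J'].
2. `raise IndexError()` raises IndexError.
3. Inner `except KeyError` does not match IndexError; exception propagates to outer try.
4. Outer `except IndexError` matches → `values.append('C')` → values = ['J', 'C'].
Result: ['J', 'C']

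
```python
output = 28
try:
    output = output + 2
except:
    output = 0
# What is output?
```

Step-by-step execution trace:
1. output starts at 28.
2. try: `output = output + 2` → output = 30. No exception raised.
3. `except` is skipped.
Result: 30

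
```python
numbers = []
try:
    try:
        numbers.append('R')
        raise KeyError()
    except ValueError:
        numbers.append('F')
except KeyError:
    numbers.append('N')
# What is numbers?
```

Step-by-step execution trace:
1. Inner try: `numbers.append('R')` → numbers = ['R'].
2. `raise KeyError()` raises KeyError.
3. Inner `except ValueError` does not match KeyError; exception propagates to outer try.
4. Outer `except KeyError` matches → `numbers.append('N')` → numbers = ['R', 'N'].
Result: ['R', 'N']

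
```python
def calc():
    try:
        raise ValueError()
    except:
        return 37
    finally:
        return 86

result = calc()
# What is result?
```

Step-by-step execution trace:
1. `calc()` enters try: `raise ValueError()` raises ValueError.
2. bare `except` matches → `return 37` sets pending return value 37.
3. Before returning, `finally: return 86` runs and overrides the pending return.
4. calc() returns 86 → result = 86.
Result: 86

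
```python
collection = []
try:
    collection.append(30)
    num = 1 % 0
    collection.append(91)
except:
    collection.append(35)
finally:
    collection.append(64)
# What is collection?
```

Step-by-step execution trace:
1. try: `collection.append(30)` → collection = [30].
2. `num = 1 % 0` raises ZeroDivisionError; `collection.append(91)` is not reached.
3. bare `except` matches → `collection.append(35)` → collection = [30, 35].
4. finally always runs: `collection.append(64)` → collection = [30, 35, 64].
Result: [30, 35, 64]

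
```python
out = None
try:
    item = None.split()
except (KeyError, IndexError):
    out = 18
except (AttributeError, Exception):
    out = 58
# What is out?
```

Step-by-step execution trace:
1. `item = None.split()` raises AttributeError.
2. `except (KeyError, IndexError)` does not match AttributeError; skipped.
3. `except (AttributeError, Exception)` matches (AttributeError is in the tuple) → out = 58.
Result: 58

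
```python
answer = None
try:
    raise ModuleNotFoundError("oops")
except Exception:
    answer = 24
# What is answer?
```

Step-by-step execution trace:
1. `raise ModuleNotFoundError(...)` raises ModuleNotFoundError.
2. `except Exception` matches (ModuleNotFoundError is a subclass of Exception) → answer = 24.
Result: 24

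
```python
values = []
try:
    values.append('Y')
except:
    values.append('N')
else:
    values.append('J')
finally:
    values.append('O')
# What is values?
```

Step-by-step execution trace:
1. try: `values.append('Y')` → values = ['Y']. No exception raised.
2. `except` is skipped.
3. `else` runs: `values.append('J')` → values = ['Y', 'J'].
4. `finally` always runs: `values.append('O')` → values = ['Y', 'J', 'O'].
Result: ['Y', 'J', 'O']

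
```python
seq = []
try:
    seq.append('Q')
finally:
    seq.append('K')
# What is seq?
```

Step-by-step execution trace:
1. try: `seq.append('Q')` → seq = ['Q'].
2. The try body completes without raising.
3. finally always runs: `seq.append('K')` → seq = ['Q', 'K'].
Result: ['Q', 'K']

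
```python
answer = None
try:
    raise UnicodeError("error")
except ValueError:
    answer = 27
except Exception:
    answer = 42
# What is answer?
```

Step-by-step execution trace:
1. `raise UnicodeError(...)` raises UnicodeError.
2. `except ValueError` matches (UnicodeError is a subclass of ValueError) → answer = 27.
3. `except Exception` is not reached.
Result: 27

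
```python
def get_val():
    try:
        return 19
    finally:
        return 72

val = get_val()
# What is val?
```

Step-by-step execution trace:
1. `get_val()` enters try: `return 19` sets pending return value 19.
2. Before returning, `finally: return 72` runs and overrides the pending return.
3. get_val() returns 72 → val = 72.
Result: 72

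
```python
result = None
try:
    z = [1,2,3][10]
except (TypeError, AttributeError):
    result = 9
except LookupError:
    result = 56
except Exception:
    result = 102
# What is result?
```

Step-by-step execution trace:
1. `z = [1,2,3][10]` raises IndexError.
2. `except (TypeError, AttributeError)` does not match IndexError; skipped.
3. `except LookupError` matches (IndexError is a subclass of LookupError) → result = 56.
4. `except Exception` is not reached.
Result: 56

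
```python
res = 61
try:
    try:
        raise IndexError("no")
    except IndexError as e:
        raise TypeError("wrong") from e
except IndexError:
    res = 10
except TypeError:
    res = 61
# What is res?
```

Step-by-step execution trace:
1. Inner try raises IndexError; inner `except IndexError as e` catches it.
2. `raise TypeError(...) from e` raises TypeError (IndexError is attached as __cause__, but only TypeError is active).
3. Outer `except IndexError` does not match TypeError; skipped.
4. Outer `except TypeError` matches → res = 61.
Result: 61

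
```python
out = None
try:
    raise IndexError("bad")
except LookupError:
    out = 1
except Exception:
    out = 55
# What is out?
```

Step-by-step execution trace:
1. `raise IndexError(...)` raises IndexError.
2. `except LookupError` matches (IndexError is a subclass of LookupError) → out = 1.
3. `except Exception` is not reached.
Result: 1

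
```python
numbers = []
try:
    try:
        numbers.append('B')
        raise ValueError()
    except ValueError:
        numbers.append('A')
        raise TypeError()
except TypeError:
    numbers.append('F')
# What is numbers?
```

Step-by-step execution trace:
1. Inner try: `numbers.append('B')` → numbers = ['B'].
2. `raise ValueError()` raises ValueError.
3. Inner `except ValueError` matches → `numbers.append('A')` → numbers = ['B', 'A'].
4. `raise TypeError()` raises TypeError; propagates to outer try.
5. Outer `except TypeError` matches → `numbers.append('F')` → numbers = ['B', 'A', 'F'].
Result: ['B', 'A', 'F']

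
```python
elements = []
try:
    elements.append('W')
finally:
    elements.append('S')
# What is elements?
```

Step-by-step execution trace:
1. try: `elements.append('W')` → elements = ['W'].
2. The try body completes without raising.
3. finally always runs: `elements.append('S')` → elements = ['W', 'S'].
Result: ['W', 'S']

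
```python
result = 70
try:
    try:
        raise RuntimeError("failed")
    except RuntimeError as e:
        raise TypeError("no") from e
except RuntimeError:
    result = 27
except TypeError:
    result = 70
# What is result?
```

Step-by-step execution trace:
1. Inner try raises RuntimeError; inner `except RuntimeError as e` catches it.
2. `raise TypeError(...) from e` raises TypeError (RuntimeError is attached as __cause__, but only TypeError is active).
3. Outer `except RuntimeError` does not match TypeError; skipped.
4. Outer `except TypeError` matches → result = 70.
Result: 70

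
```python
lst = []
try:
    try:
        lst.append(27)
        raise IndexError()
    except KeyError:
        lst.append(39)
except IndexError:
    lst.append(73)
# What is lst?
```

Step-by-step execution trace:
1. Inner try: `lst.append(27)` → lst = [27].
2. `raise IndexError()` raises IndexError.
3. Inner `except KeyError` does not match IndexError; exception propagates to outer try.
4. Outer `except IndexError` matches → `lst.append(73)` → lst = [27, 73].
Result: [27, 73]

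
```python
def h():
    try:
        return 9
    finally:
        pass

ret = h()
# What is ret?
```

Step-by-step execution trace:
1. `h()` enters try: `return 9` sets pending return value 9.
2. Before returning, `finally: pass` runs (no effect).
3. h() returns 9 → ret = 9.
Result: 9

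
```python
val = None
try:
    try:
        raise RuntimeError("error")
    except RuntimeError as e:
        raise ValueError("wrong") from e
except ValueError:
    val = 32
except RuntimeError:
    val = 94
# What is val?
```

Step-by-step execution trace:
1. Inner try raises RuntimeError; inner `except RuntimeError as e` catches it.
2. `raise ValueError(...) from e` raises ValueError (RuntimeError is attached as __cause__, but only ValueError is active).
3. Outer `except ValueError` matches → val = 32.
4. `except RuntimeError` is not reached.
Result: 32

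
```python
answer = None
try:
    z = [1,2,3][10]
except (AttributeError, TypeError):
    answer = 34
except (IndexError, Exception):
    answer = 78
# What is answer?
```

Step-by-step execution trace:
1. `z = [1,2,3][10]` raises IndexError.
2. `except (AttributeError, TypeError)` does not match IndexError; skipped.
3. `except (IndexError, Exception)` matches (IndexError is in the tuple) → answer = 78.
Result: 78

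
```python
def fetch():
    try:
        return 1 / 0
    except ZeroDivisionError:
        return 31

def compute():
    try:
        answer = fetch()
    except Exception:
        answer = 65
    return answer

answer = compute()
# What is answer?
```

Step-by-step execution trace:
1. `compute()` calls `fetch()`.
2. In fetch: `1 / 0` raises ZeroDivisionError; `except ZeroDivisionError` catches it → returns 31.
3. In compute: `answer = fetch()` → answer = 31. No exception reaches compute.
4. `except Exception` is skipped; compute returns 31.
5. answer = 31.
Result: 31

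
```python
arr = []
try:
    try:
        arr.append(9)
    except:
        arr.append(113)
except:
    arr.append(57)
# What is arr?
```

Step-by-step execution trace:
1. Inner try: `arr.append(9)` → arr = [9]. No exception raised.
2. Inner `except` is skipped.
3. Inner try completes normally; outer `except` is skipped.
Result: [9]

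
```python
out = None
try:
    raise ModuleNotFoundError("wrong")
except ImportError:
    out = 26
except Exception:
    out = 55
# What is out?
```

Step-by-step execution trace:
1. `raise ModuleNotFoundError(...)` raises ModuleNotFoundError.
2. `except ImportError` matches (ModuleNotFoundError is a subclass of ImportError) → out = 26.
3. `except Exception` is not reached.
Result: 26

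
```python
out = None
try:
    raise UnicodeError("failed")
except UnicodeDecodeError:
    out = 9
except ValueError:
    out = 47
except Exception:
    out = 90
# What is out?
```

Step-by-step execution trace:
1. `raise UnicodeError(...)` raises UnicodeError.
2. `except UnicodeDecodeError` does not match (UnicodeError is not a subclass of UnicodeDecodeError); skipped.
3. `except ValueError` matches (UnicodeError is a subclass of ValueError) → out = 47.
4. `except Exception` is not reached.
Result: 47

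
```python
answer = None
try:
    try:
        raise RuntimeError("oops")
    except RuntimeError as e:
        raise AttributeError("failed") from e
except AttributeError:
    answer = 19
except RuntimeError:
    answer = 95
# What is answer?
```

Step-by-step execution trace:
1. Inner try raises RuntimeError; inner `except RuntimeError as e` catches it.
2. `raise AttributeError(...) from e` raises AttributeError (RuntimeError is attached as __cause__, but only AttributeError is active).
3. Outer `except AttributeError` matches → answer = 19.
4. `except RuntimeError` is not reached.
Result: 19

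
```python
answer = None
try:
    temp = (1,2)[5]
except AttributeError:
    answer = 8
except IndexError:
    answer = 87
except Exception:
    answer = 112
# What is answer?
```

Step-by-step execution trace:
1. `temp = (1,2)[5]` raises IndexError.
2. `except AttributeError` does not match IndexError; skipped.
3. `except IndexError` matches → answer = 87.
4. Remaining except clauses are skipped.
Result: 87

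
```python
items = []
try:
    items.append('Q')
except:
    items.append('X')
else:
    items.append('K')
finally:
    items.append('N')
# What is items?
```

Step-by-step execution trace:
1. try: `items.append('Q')` → items = ['Q']. No exception raised.
2. `except` is skipped.
3. `else` runs: `items.append('K')` → items = ['Q', 'K'].
4. `finally` always runs: `items.append('N')` → items = ['Q', 'K', 'N'].
Result: ['Q', 'K', 'N']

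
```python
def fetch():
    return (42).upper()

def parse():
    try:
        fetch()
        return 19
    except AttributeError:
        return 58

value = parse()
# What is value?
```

Step-by-step execution trace:
1. `parse()` calls `fetch()`.
2. `fetch()` evaluates `(42).upper()`, which raises AttributeError; it propagates to the caller.
3. `return 19` is not reached.
4. `except AttributeError` in parse matches → returns 58.
5. value = 58.
Result: 58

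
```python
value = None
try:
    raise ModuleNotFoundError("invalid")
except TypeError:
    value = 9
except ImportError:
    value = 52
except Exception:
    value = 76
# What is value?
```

Step-by-step execution trace:
1. `raise ModuleNotFoundError(...)` raises ModuleNotFoundError.
2. `except TypeError` does not match (ModuleNotFoundError is not a subclass of TypeError); skipped.
3. `except ImportError` matches (ModuleNotFoundError is a subclass of ImportError) → value = 52.
4. `except Exception` is not reached.
Result: 52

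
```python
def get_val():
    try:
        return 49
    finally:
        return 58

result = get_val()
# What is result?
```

Step-by-step execution trace:
1. `get_val()` enters try: `return 49` sets pending return value 49.
2. Before returning, `finally: return 58` runs and overrides the pending return.
3. get_val() returns 58 → result = 58.
Result: 58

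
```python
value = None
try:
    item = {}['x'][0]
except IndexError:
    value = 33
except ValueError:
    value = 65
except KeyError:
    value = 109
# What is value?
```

Step-by-step execution trace:
1. `item = {}['x'][0]` raises KeyError.
2. `except IndexError` does not match KeyError; skipped.
3. `except ValueError` does not match KeyError; skipped.
4. `except KeyError` matches → value = 109.
Result: 109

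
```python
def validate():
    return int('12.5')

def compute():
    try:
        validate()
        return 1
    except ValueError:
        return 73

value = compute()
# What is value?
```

Step-by-step execution trace:
1. `compute()` calls `validate()`.
2. `validate()` evaluates `int('12.5')`, which raises ValueError; it propagates to the caller.
3. `return 1` is not reached.
4. `except ValueError` in compute matches → returns 73.
5. value = 73.
Result: 73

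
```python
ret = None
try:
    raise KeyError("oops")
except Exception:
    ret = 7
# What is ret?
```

Step-by-step execution trace:
1. `raise KeyError(...)` raises KeyError.
2. `except Exception` matches (KeyError is a subclass of Exception) → ret = 7.
Result: 7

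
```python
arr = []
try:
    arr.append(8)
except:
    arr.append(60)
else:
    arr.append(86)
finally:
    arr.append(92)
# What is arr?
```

Step-by-step execution trace:
1. try: `arr.append(8)` → arr = [8]. No exception raised.
2. `except` is skipped.
3. `else` runs: `arr.append(86)` → arr = [8, 86].
4. `finally` always runs: `arr.append(92)` → arr = [8, 86, 92].
Result: [8, 86, 92]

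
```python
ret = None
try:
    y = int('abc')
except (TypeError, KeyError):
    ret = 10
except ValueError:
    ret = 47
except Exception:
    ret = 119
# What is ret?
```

Step-by-step execution trace:
1. `y = int('abc')` raises ValueError.
2. `except (TypeError, KeyError)` does not match ValueError; skipped.
3. `except ValueError` matches (exact type match) → ret = 47.
4. `except Exception` is not reached.
Result: 47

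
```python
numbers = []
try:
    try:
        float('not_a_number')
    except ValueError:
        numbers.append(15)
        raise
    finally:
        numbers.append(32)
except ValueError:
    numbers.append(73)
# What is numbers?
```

Step-by-step execution trace:
1. Inner try: `float('not_a_number')` raises ValueError.
2. Inner `except ValueError` matches → `numbers.append(15)` → numbers = [15].
3. bare `raise` re-raises ValueError.
4. Inner `finally` runs during unwinding: `numbers.append(32)` → numbers = [15, 32].
5. Outer `except ValueError` matches → `numbers.append(73)` → numbers = [15, 32, 73].
Result: [15, 32, 73]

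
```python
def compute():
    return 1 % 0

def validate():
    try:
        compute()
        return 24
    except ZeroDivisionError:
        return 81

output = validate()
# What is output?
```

Step-by-step execution trace:
1. `validate()` calls `compute()`.
2. `compute()` evaluates `1 % 0`, which raises ZeroDivisionError; it propagates to the caller.
3. `return 24` is not reached.
4. `except ZeroDivisionError` in validate matches → returns 81.
5. output = 81.
Result: 81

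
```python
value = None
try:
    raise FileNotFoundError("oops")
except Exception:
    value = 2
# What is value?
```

Step-by-step execution trace:
1. `raise FileNotFoundError(...)` raises FileNotFoundError.
2. `except Exception` matches (FileNotFoundError is a subclass of Exception) → value = 2.
Result: 2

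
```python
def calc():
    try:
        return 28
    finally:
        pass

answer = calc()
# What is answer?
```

Step-by-step execution trace:
1. `calc()` enters try: `return 28` sets pending return value 28.
2. Before returning, `finally: pass` runs (no effect).
3. calc() returns 28 → answer = 28.
Result: 28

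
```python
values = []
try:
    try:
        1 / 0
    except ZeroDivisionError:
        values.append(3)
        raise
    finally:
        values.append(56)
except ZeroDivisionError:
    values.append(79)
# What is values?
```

Step-by-step execution trace:
1. Inner try: `1 / 0` raises ZeroDivisionError.
2. Inner `except ZeroDivisionError` matches → `values.append(3)` → values = [3].
3. bare `raise` re-raises ZeroDivisionError.
4. Inner `finally` runs during unwinding: `values.append(56)` → values = [3, 56].
5. Outer `except ZeroDivisionError` matches → `values.append(79)` → values = [3, 56, 79].
Result: [3, 56, 79]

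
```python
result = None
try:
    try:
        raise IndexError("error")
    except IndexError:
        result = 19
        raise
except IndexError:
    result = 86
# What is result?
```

Step-by-step execution trace:
1. Inner try: `raise IndexError("error")` raises IndexError.
2. Inner `except IndexError` matches → result = 19.
3. bare `raise` re-raises the same IndexError.
4. Outer `except IndexError` matches → result = 86.
Result: 86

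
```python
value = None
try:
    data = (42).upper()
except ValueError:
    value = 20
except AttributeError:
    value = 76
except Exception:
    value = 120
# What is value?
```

Step-by-step execution trace:
1. `data = (42).upper()` raises AttributeError.
2. `except ValueError` does not match AttributeError; skipped.
3. `except AttributeError` matches → value = 76.
4. Remaining except clauses are skipped.
Result: 76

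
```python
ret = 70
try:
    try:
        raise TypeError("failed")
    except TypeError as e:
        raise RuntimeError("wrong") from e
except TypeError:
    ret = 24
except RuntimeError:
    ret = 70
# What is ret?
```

Step-by-step execution trace:
1. Inner try raises TypeError; inner `except TypeError as e` catches it.
2. `raise RuntimeError(...) from e` raises RuntimeError (TypeError is attached as __cause__, but only RuntimeError is active).
3. Outer `except TypeError` does not match RuntimeError; skipped.
4. Outer `except RuntimeError` matches → ret = 70.
Result: 70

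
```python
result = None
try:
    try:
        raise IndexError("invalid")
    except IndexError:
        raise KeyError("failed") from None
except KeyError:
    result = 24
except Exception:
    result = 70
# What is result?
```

Step-by-step execution trace:
1. Inner try raises IndexError; inner `except IndexError` catches it.
2. `raise KeyError(...) from None` raises KeyError (from None suppresses __context__, but the active exception is still KeyError).
3. Outer `except KeyError` matches → result = 24.
4. `except Exception` is not reached.
Result: 24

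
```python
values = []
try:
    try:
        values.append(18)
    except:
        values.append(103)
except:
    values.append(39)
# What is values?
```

Step-by-step execution trace:
1. Inner try: `values.append(18)` → values = [18]. No exception raised.
2. Inner `except` is skipped.
3. Inner try completes normally; outer `except` is skipped.
Result: [18]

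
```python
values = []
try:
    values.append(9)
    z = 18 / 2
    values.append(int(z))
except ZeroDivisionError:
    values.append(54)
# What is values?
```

Step-by-step execution trace:
1. try: `values.append(9)` → values = [9].
2. `z = 18 / 2` → z = 9.0. No exception raised.
3. `values.append(int(z))` → values = [9, 9].
4. `except ZeroDivisionError` is skipped (no exception was raised).
Result: [9, 9]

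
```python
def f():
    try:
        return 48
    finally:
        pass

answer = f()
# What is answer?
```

Step-by-step execution trace:
1. `f()` enters try: `return 48` sets pending return value 48.
2. Before returning, `finally: pass` runs (no effect).
3. f() returns 48 → answer = 48.
Result: 48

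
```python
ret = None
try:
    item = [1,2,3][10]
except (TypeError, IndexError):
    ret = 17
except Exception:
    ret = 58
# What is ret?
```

Step-by-step execution trace:
1. `item = [1,2,3][10]` raises IndexError.
2. `except (TypeError, IndexError)` matches (IndexError is in the tuple) → ret = 17.
3. `except Exception` is not reached.
Result: 17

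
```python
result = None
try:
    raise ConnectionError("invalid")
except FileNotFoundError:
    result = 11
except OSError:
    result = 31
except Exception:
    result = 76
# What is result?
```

Step-by-step execution trace:
1. `raise ConnectionError(...)` raises ConnectionError.
2. `except FileNotFoundError` does not match (ConnectionError is not a subclass of FileNotFoundError); skipped.
3. `except OSError` matches (ConnectionError is a subclass of OSError) → result = 31.
4. `except Exception` is not reached.
Result: 31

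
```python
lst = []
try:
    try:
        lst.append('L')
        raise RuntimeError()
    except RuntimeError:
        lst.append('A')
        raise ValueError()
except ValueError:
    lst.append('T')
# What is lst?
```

Step-by-step execution trace:
1. Inner try: `lst.append('L')` → lst = ['L'].
2. `raise RuntimeError()` raises RuntimeError.
3. Inner `except RuntimeError` matches → `lst.append('A')` → lst = ['L', 'A'].
4. `raise ValueError()` raises ValueError; propagates to outer try.
5. Outer `except ValueError` matches → `lst.append('T')` → lst = ['L', 'A', 'T'].
Result: ['L', 'A', 'T']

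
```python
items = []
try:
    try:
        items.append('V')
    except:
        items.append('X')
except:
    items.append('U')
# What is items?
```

Step-by-step execution trace:
1. Inner try: `items.append('V')` → items = ['V']. No exception raised.
2. Inner `except` is skipped.
3. Inner try completes normally; outer `except` is skipped.
Result: ['V']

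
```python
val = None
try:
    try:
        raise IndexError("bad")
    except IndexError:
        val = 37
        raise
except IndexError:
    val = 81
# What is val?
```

Step-by-step execution trace:
1. Inner try: `raise IndexError("bad")` raises IndexError.
2. Inner `except IndexError` matches → val = 37.
3. bare `raise` re-raises the same IndexError.
4. Outer `except IndexError` matches → val = 81.
Result: 81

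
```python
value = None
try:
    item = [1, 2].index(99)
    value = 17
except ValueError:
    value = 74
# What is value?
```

Step-by-step execution trace:
1. `item = [1, 2].index(99)` raises ValueError.
2. `value = 17` is not reached.
3. `except ValueError` matches → value = 74.
Result: 74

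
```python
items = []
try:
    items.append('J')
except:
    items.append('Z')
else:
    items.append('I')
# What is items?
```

Step-by-step execution trace:
1. try: `items.append('J')` → items = ['J']. No exception raised.
2. `except` is skipped.
3. `else` runs (try completed without exception): `items.append('I')` → items = ['J', 'I'].
Result: ['J', 'I']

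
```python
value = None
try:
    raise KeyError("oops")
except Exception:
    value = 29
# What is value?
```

Step-by-step execution trace:
1. `raise KeyError(...)` raises KeyError.
2. `except Exception` matches (KeyError is a subclass of Exception) → value = 29.
Result: 29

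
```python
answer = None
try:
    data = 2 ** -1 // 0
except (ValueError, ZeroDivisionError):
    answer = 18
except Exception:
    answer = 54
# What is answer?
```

Step-by-step execution trace:
1. `data = 2 ** -1 // 0` raises ZeroDivisionError.
2. `except (ValueError, ZeroDivisionError)` matches (ZeroDivisionError is in the tuple) → answer = 18.
3. `except Exception` is not reached.
Result: 18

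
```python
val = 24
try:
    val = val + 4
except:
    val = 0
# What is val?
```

Step-by-step execution trace:
1. val starts at 24.
2. try: `val = val + 4` → val = 28. No exception raised.
3. `except` is skipped.
Result: 28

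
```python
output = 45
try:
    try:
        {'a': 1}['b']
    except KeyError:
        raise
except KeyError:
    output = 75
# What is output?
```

Step-by-step execution trace:
1. Inner try: `{'a': 1}['b']` raises KeyError.
2. Inner `except KeyError` matches; bare `raise` re-raises the same KeyError.
3. Outer `except KeyError` matches → output = 75.
Result: 75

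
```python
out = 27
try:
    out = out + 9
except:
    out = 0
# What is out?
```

Step-by-step execution trace:
1. out starts at 27.
2. try: `out = out + 9` → out = 36. No exception raised.
3. `except` is skipped.
Result: 36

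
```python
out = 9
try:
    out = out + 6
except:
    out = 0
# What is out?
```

Step-by-step execution trace:
1. out starts at 9.
2. try: `out = out + 6` → out = 15. No exception raised.
3. `except` is skipped.
Result: 15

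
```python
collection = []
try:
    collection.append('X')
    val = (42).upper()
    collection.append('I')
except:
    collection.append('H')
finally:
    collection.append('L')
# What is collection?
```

Step-by-step execution trace:
1. try: `collection.append('X')` → collection = ['X'].
2. `val = (42).upper()` raises AttributeError; `collection.append('I')` is not reached.
3. bare `except` matches → `collection.append('H')` → collection = ['X', 'H'].
4. finally always runs: `collection.append('L')` → collection = ['X', 'H', 'L'].
Result: ['X', 'H', 'L']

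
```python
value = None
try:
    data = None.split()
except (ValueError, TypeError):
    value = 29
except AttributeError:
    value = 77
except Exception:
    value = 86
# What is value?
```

Step-by-step execution trace:
1. `data = None.split()` raises AttributeError.
2. `except (ValueError, TypeError)` does not match AttributeError; skipped.
3. `except AttributeError` matches (exact type match) → value = 77.
4. `except Exception` is not reached.
Result: 77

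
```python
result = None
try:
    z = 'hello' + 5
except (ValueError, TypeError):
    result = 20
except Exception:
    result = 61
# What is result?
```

Step-by-step execution trace:
1. `z = 'hello' + 5` raises TypeError.
2. `except (ValueError, TypeError)` matches (TypeError is in the tuple) → result = 20.
3. `except Exception` is not reached.
Result: 20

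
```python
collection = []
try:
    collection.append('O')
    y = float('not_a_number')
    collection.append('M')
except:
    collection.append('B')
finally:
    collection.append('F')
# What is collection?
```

Step-by-step execution trace:
1. try: `collection.append('O')` → collection = ['O'].
2. `y = float('not_a_number')` raises ValueError; `collection.append('M')` is not reached.
3. bare `except` matches → `collection.append('B')` → collection = ['O', 'B'].
4. finally always runs: `collection.append('F')` → collection = ['O', 'B', 'F'].
Result: ['O', 'B', 'F']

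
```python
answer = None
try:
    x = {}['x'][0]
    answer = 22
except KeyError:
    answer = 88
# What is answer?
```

Step-by-step execution trace:
1. `x = {}['x'][0]` raises KeyError.
2. `answer = 22` is not reached.
3. `except KeyError` matches → answer = 88.
Result: 88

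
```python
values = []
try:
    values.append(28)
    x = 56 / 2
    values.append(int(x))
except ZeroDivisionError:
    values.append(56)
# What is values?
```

Step-by-step execution trace:
1. try: `values.append(28)` → values = [28].
2. `x = 56 / 2` → x = 28.0. No exception raised.
3. `values.append(int(x))` → values = [28, 28].
4. `except ZeroDivisionError` is skipped (no exception was raised).
Result: [28, 28]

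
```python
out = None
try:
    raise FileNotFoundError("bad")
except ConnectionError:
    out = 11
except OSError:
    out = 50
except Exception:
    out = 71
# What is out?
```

Step-by-step execution trace:
1. `raise FileNotFoundError(...)` raises FileNotFoundError.
2. `except ConnectionError` does not match (FileNotFoundError is not a subclass of ConnectionError); skipped.
3. `except OSError` matches (FileNotFoundError is a subclass of OSError) → out = 50.
4. `except Exception` is not reached.
Result: 50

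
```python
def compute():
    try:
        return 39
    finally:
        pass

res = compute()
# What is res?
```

Step-by-step execution trace:
1. `compute()` enters try: `return 39` sets pending return value 39.
2. Before returning, `finally: pass` runs (no effect).
3. compute() returns 39 → res = 39.
Result: 39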